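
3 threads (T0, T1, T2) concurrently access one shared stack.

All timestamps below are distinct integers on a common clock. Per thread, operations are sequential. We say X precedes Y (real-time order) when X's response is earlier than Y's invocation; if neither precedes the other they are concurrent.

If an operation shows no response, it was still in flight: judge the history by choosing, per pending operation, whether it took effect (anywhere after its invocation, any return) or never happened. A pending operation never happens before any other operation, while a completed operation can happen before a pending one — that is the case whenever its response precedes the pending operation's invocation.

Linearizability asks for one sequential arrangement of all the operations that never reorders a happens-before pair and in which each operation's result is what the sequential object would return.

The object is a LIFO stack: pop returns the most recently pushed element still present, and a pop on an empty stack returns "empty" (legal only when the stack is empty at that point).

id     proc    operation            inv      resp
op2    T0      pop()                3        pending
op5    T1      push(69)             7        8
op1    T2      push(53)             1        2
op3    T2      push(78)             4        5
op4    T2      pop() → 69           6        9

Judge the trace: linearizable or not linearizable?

linearizable

witness order: op1, op2, op3, op5, op4
step 1: op1 push(53) — stack <53>
step 2: op2 pop() (pending, included) — stack <>
step 3: op3 push(78) — stack <78>
step 4: op5 push(69) — stack <78,69>
step 5: op4 pop() → 69 — stack <78>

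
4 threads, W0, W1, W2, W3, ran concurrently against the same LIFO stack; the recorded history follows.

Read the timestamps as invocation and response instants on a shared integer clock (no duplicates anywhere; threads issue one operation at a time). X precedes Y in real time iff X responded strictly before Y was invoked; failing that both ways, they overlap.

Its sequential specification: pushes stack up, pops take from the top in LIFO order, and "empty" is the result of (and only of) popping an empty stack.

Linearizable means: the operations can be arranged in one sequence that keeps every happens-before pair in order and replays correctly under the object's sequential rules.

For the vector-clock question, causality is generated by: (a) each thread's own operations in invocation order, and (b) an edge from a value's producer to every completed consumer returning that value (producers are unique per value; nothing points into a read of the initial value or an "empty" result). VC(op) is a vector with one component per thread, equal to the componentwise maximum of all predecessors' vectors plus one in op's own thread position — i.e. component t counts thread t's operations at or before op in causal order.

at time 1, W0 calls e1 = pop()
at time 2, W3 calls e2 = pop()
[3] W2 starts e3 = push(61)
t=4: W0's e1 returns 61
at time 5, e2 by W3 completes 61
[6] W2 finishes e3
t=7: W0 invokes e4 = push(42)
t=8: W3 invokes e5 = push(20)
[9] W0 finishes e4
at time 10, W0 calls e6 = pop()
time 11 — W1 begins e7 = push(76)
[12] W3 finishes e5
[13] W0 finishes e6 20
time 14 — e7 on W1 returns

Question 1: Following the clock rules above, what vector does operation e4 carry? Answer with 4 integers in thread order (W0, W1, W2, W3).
Answer: (2, 0, 1, 0)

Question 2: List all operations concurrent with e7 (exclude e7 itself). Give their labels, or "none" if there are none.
Answer: e5, e6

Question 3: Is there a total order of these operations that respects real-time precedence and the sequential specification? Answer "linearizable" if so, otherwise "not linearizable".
not linearizable

already the first 5 events (up to e2's response at time 5) admit no linearization; the first 4 still do
checked exhaustively: 2 real-time-consistent orders of 2 completed operations, zero legal LIFO stack replays
no completion choice of the 1 pending operation (e3) rescues it — every subset was tried
e.g. e1, e2 (pending dropped): illegal at step 1, since e1 pop() → 61 cannot apply there
e.g. e2, e1 (pending dropped): illegal at step 1, since e2 pop() → 61 cannot apply there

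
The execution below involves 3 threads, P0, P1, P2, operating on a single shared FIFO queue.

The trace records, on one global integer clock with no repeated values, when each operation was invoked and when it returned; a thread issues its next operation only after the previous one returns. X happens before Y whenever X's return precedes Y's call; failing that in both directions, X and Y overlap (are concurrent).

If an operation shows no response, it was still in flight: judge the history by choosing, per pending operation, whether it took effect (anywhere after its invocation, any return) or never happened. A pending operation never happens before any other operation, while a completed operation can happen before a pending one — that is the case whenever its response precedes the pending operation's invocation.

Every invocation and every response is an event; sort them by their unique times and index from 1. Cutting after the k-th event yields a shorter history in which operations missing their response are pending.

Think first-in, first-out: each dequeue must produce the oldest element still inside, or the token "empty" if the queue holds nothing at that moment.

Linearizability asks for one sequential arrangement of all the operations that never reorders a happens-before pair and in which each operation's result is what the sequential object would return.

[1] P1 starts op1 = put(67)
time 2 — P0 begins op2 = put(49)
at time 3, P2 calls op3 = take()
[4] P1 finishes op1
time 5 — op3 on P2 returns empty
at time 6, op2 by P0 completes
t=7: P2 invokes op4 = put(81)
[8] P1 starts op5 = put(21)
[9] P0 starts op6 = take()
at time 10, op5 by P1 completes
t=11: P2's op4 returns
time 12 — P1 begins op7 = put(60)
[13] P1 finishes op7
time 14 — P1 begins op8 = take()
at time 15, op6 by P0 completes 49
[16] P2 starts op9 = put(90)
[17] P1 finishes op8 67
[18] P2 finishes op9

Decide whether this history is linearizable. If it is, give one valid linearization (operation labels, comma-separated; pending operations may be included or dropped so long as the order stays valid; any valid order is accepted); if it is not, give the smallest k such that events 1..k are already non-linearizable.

linearizable — witness: op3, op1, op2, op4, op5, op7, op8, op6, op9

step 1: op3 take() → empty — queue <>
step 2: op1 put(67) — queue <67>
step 3: op2 put(49) — queue <67,49>
step 4: op4 put(81) — queue <67,49,81>
step 5: op5 put(21) — queue <67,49,81,21>
step 6: op7 put(60) — queue <67,49,81,21,60>
step 7: op8 take() → 67 — queue <49,81,21,60>
step 8: op6 take() → 49 — queue <81,21,60>
step 9: op9 put(90) — queue <81,21,60,90>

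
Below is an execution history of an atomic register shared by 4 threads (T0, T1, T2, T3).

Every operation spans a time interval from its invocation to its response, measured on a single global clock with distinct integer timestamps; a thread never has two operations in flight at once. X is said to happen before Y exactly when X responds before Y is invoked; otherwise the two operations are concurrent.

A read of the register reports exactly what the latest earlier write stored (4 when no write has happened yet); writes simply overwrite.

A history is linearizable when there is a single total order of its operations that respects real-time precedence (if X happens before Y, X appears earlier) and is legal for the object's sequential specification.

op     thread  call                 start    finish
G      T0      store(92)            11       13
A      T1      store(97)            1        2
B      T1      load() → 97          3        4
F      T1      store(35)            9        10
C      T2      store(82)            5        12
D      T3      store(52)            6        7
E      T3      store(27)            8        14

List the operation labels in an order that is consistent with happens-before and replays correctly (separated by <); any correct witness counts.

A < B < C < D < E < F < G

step 1: A store(97) — value 97
step 2: B load() → 97 — value 97
step 3: C store(82) — value 82
step 4: D store(52) — value 52
step 5: E store(27) — value 27
step 6: F store(35) — value 35
step 7: G store(92) — value 92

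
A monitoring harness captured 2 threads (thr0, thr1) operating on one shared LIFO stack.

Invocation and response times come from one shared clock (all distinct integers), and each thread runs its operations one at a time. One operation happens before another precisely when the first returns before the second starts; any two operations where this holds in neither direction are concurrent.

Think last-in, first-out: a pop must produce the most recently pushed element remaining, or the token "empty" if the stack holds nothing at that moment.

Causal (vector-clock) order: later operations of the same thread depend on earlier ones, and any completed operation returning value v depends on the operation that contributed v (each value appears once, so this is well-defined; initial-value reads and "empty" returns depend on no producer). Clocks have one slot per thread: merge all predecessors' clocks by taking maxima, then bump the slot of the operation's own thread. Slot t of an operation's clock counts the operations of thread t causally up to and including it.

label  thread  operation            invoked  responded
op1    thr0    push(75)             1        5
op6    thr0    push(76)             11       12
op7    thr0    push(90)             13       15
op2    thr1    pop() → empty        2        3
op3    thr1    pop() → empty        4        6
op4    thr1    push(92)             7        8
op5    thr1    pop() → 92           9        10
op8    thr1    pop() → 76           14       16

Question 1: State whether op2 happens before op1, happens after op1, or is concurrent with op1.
op2 spans [2,3], op1 spans [1,5]
the intervals overlap in both directions

concurrent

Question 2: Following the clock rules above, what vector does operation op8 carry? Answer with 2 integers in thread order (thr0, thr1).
root op op2, invoked 2: fresh clock plus thr1's own tick → (0, 1)
root op op1, invoked 1: fresh clock plus thr0's own tick → (1, 0)
merge at op3 (invoked 4): VC(op2)=(0, 1), own-thread bump on thr1 → (0, 2)
merge at op6 (invoked 11): VC(op1)=(1, 0), own-thread bump on thr0 → (2, 0)
merge at op4 (invoked 7): VC(op3)=(0, 2), own-thread bump on thr1 → (0, 3)
merge at op7 (invoked 13): VC(op6)=(2, 0), own-thread bump on thr0 → (3, 0)
merge at op5 (invoked 9): VC(op4)=(0, 3), own-thread bump on thr1 → (0, 4)
merge at op8 (invoked 14): VC(op5)=(0, 4), VC(op6)=(2, 0), own-thread bump on thr1 → (2, 5)
target: VC(op8) = (2, 5)

(2, 5)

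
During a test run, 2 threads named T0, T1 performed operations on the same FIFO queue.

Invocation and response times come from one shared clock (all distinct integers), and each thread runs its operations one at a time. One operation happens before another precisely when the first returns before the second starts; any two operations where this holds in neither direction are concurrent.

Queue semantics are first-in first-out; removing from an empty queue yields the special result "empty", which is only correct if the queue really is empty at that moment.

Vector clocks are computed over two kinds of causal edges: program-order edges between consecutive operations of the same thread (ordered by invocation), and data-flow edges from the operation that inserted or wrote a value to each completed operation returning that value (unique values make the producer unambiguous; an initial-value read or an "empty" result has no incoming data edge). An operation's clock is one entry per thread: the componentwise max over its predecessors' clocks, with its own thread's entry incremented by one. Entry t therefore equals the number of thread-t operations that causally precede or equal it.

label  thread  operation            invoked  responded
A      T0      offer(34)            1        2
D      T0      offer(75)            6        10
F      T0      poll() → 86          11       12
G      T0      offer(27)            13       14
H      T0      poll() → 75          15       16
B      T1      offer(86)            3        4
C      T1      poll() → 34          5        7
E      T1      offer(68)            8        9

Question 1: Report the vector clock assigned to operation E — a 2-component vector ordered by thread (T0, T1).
B (invocation 3): nothing precedes it; T1's component alone gives (0, 1)
A (invocation 1): nothing precedes it; T0's component alone gives (1, 0)
merge at D (invoked 6): VC(A)=(1, 0), own-thread bump on T0 → (2, 0)
merge at C (invoked 5): VC(A)=(1, 0), VC(B)=(0, 1), own-thread bump on T1 → (1, 2)
merge at E (invoked 8): VC(C)=(1, 2), own-thread bump on T1 → (1, 3)
merge at F (invoked 11): VC(B)=(0, 1), VC(D)=(2, 0), own-thread bump on T0 → (3, 1)
merge at G (invoked 13): VC(F)=(3, 1), own-thread bump on T0 → (4, 1)
merge at H (invoked 15): VC(D)=(2, 0), VC(G)=(4, 1), own-thread bump on T0 → (5, 1)
target: VC(E) = (1, 3)

(1, 3)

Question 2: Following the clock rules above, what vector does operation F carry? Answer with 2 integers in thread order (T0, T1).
VC(B, invoked at 3): no causal predecessors; +1 on T1 → (0, 1)
VC(A, invoked at 1): no causal predecessors; +1 on T0 → (1, 0)
invoked at 6, D merges VC(A)=(1, 0) and bumps T0's slot → (2, 0)
invoked at 5, C merges VC(A)=(1, 0), VC(B)=(0, 1) and bumps T1's slot → (1, 2)
invoked at 8, E merges VC(C)=(1, 2) and bumps T1's slot → (1, 3)
invoked at 11, F merges VC(B)=(0, 1), VC(D)=(2, 0) and bumps T0's slot → (3, 1)
invoked at 13, G merges VC(F)=(3, 1) and bumps T0's slot → (4, 1)
invoked at 15, H merges VC(D)=(2, 0), VC(G)=(4, 1) and bumps T0's slot → (5, 1)
target: VC(F) = (3, 1)

(3, 1)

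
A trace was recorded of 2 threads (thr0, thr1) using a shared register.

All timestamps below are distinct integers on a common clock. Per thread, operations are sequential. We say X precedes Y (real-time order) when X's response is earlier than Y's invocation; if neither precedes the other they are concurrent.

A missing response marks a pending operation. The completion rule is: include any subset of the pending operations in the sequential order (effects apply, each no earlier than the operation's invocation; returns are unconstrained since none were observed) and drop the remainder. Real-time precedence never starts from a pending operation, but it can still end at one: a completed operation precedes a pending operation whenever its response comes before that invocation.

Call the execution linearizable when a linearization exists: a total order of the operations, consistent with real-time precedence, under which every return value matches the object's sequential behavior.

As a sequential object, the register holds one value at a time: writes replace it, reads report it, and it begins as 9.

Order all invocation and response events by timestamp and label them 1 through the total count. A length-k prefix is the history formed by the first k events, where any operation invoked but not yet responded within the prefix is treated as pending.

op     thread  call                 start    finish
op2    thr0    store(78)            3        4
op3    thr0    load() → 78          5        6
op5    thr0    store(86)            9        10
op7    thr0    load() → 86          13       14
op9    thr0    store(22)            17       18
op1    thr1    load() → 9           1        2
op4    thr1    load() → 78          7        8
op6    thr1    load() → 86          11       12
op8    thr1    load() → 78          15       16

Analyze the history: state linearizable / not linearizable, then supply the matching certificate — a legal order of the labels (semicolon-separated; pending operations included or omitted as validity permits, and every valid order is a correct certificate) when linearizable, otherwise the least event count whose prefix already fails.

not linearizable — minimal violating prefix: 16 events

already the first 16 events (up to op8's response at time 16) admit no linearization; the first 15 still do
exactly one order of the 8 completed ops respects real time; the register replay fails
one such order, op1, op2, op3, op4, op5, op6, op7, op8, breaks at step 8 where op8 load() → 78 is illegal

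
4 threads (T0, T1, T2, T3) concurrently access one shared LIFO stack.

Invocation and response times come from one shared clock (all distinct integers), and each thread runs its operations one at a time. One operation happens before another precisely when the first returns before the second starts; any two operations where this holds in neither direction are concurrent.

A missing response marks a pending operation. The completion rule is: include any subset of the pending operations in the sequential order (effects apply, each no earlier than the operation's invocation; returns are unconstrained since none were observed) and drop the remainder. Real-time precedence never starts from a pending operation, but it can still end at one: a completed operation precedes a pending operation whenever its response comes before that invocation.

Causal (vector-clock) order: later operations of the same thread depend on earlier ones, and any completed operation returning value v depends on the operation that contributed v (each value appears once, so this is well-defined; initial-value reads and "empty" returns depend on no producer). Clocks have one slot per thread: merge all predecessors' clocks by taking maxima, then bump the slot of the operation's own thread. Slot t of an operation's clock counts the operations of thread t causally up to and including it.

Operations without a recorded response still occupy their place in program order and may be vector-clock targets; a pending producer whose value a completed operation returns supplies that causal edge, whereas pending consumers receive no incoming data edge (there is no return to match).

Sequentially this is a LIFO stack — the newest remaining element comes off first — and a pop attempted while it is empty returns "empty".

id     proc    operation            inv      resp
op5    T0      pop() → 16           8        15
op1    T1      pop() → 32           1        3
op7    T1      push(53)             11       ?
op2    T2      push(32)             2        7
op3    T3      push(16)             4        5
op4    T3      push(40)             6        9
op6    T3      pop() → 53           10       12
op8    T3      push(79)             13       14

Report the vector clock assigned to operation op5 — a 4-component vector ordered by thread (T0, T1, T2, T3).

(1, 0, 0, 1)

op3, invoked 4, has no incoming edges; only T3's bump applies → (0, 0, 0, 1)
op2, invoked 2, has no incoming edges; only T2's bump applies → (0, 0, 1, 0)
op4, invoked 6, takes VC(op3)=(0, 0, 0, 1) under max, adds 1 for T3 → (0, 0, 0, 2)
op1, invoked 1, takes VC(op2)=(0, 0, 1, 0) under max, adds 1 for T1 → (0, 1, 1, 0)
op5, invoked 8, takes VC(op3)=(0, 0, 0, 1) under max, adds 1 for T0 → (1, 0, 0, 1)
op7, invoked 11, takes VC(op1)=(0, 1, 1, 0) under max, adds 1 for T1 → (0, 2, 1, 0)
op6, invoked 10, takes VC(op4)=(0, 0, 0, 2), VC(op7)=(0, 2, 1, 0) under max, adds 1 for T3 → (0, 2, 1, 3)
op8, invoked 13, takes VC(op6)=(0, 2, 1, 3) under max, adds 1 for T3 → (0, 2, 1, 4)
target: VC(op5) = (1, 0, 0, 1)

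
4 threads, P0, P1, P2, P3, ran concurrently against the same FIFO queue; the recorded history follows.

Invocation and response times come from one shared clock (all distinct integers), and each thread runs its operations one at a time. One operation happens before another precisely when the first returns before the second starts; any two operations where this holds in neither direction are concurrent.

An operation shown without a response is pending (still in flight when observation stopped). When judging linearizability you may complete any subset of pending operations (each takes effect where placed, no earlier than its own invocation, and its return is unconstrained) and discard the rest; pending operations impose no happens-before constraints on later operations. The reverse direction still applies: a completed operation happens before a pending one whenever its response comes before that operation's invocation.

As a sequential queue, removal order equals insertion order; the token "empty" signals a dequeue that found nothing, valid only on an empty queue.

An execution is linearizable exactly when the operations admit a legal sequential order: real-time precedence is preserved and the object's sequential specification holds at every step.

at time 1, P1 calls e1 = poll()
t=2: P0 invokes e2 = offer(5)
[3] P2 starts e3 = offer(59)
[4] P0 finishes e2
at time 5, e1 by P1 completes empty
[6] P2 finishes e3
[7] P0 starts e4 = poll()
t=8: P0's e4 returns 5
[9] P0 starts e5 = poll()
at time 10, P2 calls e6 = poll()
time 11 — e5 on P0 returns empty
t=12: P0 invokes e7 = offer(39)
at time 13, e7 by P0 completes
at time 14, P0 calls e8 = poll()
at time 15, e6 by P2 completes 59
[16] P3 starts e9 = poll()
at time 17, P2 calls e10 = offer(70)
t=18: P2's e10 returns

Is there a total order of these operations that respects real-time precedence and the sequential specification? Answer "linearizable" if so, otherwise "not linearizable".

a witness: e1, e2, e3, e4, e6, e5, e7, e8, e9, e10
step 1: e1 poll() → empty — queue <>
step 2: e2 offer(5) — queue <5>
step 3: e3 offer(59) — queue <5,59>
step 4: e4 poll() → 5 — queue <59>
step 5: e6 poll() → 59 — queue <>
step 6: e5 poll() → empty — queue <>
step 7: e7 offer(39) — queue <39>
step 8: e8 poll() (pending, included) — queue <>
step 9: e9 poll() (pending, included) — queue <>
step 10: e10 offer(70) — queue <70>

linearizable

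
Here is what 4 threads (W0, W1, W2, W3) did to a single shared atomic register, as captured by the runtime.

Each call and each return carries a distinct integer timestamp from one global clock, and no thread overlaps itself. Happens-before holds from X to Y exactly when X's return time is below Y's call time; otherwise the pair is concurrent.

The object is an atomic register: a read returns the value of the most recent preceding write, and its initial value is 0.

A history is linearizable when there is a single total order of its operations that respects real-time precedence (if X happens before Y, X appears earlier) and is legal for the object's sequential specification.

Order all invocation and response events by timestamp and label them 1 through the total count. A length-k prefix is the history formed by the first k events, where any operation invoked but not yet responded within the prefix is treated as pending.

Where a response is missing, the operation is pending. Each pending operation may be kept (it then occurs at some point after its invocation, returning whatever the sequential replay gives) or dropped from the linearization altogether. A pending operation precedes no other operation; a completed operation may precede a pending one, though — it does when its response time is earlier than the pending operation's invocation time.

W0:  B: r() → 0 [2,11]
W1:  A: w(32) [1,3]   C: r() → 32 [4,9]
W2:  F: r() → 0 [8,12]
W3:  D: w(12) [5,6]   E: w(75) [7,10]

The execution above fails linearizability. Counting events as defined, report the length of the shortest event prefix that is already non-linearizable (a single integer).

events 1..11 are still linearizable — one witness is B, A, C, D, E:
after step 1 (B r() → 0): value 0
after step 2 (A w(32)): value 32
after step 3 (C r() → 32): value 32
after step 4 (D w(12)): value 12
after step 5 (E w(75)): value 75
event 12 — F's response, time 12 — after it, nothing linearizes
take A, B, C, D, E, F: step 2 already fails, because B r() → 0 cannot occur there
take A, B, C, D, F, E: step 2 already fails, because B r() → 0 cannot occur there

12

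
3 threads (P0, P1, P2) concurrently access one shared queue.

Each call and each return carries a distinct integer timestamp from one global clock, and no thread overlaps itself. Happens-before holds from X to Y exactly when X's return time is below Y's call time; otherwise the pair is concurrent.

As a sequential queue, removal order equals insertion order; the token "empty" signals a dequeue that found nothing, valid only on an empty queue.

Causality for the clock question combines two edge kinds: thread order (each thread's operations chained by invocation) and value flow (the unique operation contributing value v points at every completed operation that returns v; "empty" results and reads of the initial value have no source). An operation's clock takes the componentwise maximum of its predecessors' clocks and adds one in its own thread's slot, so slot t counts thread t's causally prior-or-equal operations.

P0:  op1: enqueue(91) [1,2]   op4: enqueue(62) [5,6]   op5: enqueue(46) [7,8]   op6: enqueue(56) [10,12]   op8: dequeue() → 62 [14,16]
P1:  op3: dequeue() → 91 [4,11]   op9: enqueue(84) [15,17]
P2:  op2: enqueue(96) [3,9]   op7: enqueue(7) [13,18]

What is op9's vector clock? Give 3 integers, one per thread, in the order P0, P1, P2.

no predecessors for op2 (invoked 3): P2 increments from zero → (0, 0, 1)
no predecessors for op1 (invoked 1): P0 increments from zero → (1, 0, 0)
op7 (invocation 13): componentwise max over VC(op2)=(0, 0, 1), +1 at P2, giving (0, 0, 2)
op3 (invocation 4): componentwise max over VC(op1)=(1, 0, 0), +1 at P1, giving (1, 1, 0)
op4 (invocation 5): componentwise max over VC(op1)=(1, 0, 0), +1 at P0, giving (2, 0, 0)
op9 (invocation 15): componentwise max over VC(op3)=(1, 1, 0), +1 at P1, giving (1, 2, 0)
op5 (invocation 7): componentwise max over VC(op4)=(2, 0, 0), +1 at P0, giving (3, 0, 0)
op6 (invocation 10): componentwise max over VC(op5)=(3, 0, 0), +1 at P0, giving (4, 0, 0)
op8 (invocation 14): componentwise max over VC(op4)=(2, 0, 0), VC(op6)=(4, 0, 0), +1 at P0, giving (5, 0, 0)
target: VC(op9) = (1, 2, 0)

(1, 2, 0)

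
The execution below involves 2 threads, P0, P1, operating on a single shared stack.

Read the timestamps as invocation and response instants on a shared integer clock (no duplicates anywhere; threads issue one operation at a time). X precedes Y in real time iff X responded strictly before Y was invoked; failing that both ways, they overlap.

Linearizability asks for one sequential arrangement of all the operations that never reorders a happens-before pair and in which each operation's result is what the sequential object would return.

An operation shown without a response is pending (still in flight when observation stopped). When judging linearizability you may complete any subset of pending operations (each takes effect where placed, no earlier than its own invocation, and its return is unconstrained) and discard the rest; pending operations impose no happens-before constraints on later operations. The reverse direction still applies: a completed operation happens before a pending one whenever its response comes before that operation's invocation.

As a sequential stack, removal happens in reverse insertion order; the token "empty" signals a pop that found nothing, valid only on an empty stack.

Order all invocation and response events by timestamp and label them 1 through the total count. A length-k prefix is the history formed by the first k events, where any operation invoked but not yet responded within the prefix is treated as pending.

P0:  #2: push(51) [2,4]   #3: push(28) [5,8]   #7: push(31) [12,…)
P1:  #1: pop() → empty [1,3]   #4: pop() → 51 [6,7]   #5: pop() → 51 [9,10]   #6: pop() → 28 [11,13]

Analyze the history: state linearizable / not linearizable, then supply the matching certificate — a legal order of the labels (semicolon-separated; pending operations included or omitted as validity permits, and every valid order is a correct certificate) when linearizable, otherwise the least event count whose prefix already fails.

not linearizable — minimal violating prefix: 10 events

the violation lands at event 10, #5's response at time 10: events 1..9 linearize, events 1..10 do not
5 completed operations, 4 real-time-consistent orders — every stack replay fails
for example #1, #2, #3, #4, #5 fails at step 4: #4 pop() → 51 is not legal there
for example #1, #2, #4, #3, #5 fails at step 5: #5 pop() → 51 is not legal there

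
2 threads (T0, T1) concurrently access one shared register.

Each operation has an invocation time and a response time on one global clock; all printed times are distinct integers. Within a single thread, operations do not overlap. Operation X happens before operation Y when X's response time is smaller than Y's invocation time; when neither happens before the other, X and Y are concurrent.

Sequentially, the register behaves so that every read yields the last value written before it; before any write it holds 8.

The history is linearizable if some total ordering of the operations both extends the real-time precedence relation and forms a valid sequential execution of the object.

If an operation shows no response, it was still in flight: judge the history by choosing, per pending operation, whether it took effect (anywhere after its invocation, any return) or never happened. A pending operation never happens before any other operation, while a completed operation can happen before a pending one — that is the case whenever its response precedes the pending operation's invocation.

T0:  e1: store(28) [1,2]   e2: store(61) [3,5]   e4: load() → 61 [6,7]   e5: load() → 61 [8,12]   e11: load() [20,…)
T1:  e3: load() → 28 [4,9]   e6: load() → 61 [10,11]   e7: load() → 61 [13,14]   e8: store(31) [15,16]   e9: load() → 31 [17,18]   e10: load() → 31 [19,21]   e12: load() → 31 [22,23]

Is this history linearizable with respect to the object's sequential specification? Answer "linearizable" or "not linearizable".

one valid linearization: e1, e3, e2, e4, e5, e6, e7, e8, e9, e10, e11, e12
after step 1 (e1 store(28)): value 28
after step 2 (e3 load() → 28): value 28
after step 3 (e2 store(61)): value 61
after step 4 (e4 load() → 61): value 61
after step 5 (e5 load() → 61): value 61
after step 6 (e6 load() → 61): value 61
after step 7 (e7 load() → 61): value 61
after step 8 (e8 store(31)): value 31
after step 9 (e9 load() → 31): value 31
after step 10 (e10 load() → 31): value 31
after step 11 (e11 load() (pending, included)): value 31
after step 12 (e12 load() → 31): value 31

linearizable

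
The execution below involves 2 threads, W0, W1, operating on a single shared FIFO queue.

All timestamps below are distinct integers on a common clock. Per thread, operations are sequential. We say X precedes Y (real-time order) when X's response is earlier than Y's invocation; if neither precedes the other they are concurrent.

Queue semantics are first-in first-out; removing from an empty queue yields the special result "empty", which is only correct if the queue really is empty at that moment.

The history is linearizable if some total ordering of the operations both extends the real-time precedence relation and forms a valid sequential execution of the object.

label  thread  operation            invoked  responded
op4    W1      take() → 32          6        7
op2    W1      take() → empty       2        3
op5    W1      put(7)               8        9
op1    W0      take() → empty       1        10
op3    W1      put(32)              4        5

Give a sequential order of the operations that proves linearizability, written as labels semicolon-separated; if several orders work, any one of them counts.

after step 1 (op1 take() → empty): queue <>
after step 2 (op2 take() → empty): queue <>
after step 3 (op3 put(32)): queue <32>
after step 4 (op4 take() → 32): queue <>
after step 5 (op5 put(7)): queue <7>

op1; op2; op3; op4; op5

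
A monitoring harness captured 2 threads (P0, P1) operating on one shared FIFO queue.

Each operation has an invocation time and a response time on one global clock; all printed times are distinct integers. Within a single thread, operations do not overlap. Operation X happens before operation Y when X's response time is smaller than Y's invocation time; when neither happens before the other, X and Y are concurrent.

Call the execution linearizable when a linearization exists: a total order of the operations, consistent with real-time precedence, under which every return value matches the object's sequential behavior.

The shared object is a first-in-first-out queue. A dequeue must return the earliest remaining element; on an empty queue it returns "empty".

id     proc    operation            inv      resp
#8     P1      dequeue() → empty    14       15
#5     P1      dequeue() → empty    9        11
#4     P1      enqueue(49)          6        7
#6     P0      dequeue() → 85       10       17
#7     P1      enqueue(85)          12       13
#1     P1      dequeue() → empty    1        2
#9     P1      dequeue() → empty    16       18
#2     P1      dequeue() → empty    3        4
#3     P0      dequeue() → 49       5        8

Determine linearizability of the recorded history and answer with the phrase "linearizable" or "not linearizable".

linearizable

witness order: #1, #2, #4, #3, #5, #7, #6, #8, #9
step 1: #1 dequeue() → empty — queue <>
step 2: #2 dequeue() → empty — queue <>
step 3: #4 enqueue(49) — queue <49>
step 4: #3 dequeue() → 49 — queue <>
step 5: #5 dequeue() → empty — queue <>
step 6: #7 enqueue(85) — queue <85>
step 7: #6 dequeue() → 85 — queue <>
step 8: #8 dequeue() → empty — queue <>
step 9: #9 dequeue() → empty — queue <>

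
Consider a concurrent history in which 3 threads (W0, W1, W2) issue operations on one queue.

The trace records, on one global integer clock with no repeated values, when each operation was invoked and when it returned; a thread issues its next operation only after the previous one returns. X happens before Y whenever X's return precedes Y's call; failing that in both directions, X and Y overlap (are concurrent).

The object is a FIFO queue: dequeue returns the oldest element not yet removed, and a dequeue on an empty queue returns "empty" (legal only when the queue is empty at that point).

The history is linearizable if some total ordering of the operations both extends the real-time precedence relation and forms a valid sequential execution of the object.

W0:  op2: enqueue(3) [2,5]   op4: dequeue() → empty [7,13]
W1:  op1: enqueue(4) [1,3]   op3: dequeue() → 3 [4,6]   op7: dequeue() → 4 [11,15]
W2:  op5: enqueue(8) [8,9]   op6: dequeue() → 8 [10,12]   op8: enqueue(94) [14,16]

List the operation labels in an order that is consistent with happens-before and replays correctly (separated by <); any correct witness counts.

after step 1 (op2 enqueue(3)): queue <3>
after step 2 (op1 enqueue(4)): queue <3,4>
after step 3 (op3 dequeue() → 3): queue <4>
after step 4 (op5 enqueue(8)): queue <4,8>
after step 5 (op7 dequeue() → 4): queue <8>
after step 6 (op6 dequeue() → 8): queue <>
after step 7 (op4 dequeue() → empty): queue <>
after step 8 (op8 enqueue(94)): queue <94>

op2 < op1 < op3 < op5 < op7 < op6 < op4 < op8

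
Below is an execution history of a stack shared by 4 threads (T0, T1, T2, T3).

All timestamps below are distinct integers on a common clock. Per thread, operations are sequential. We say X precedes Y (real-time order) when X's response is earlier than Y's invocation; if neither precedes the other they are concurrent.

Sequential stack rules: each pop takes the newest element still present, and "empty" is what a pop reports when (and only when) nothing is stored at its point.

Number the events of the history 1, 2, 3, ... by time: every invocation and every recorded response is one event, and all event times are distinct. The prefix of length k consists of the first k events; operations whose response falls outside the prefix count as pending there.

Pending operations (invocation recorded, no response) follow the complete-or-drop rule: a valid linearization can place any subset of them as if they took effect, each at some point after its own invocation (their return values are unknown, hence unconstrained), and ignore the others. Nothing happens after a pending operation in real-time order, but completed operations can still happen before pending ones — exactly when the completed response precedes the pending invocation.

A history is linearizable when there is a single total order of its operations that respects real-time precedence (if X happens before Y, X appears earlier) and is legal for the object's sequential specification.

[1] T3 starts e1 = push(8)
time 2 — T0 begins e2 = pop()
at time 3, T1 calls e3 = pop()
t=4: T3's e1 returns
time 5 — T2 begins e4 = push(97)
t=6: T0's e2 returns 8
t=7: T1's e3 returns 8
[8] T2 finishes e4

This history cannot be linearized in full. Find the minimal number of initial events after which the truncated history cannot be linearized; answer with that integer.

events 1..6 are still linearizable — one witness is e1, e2:
1. e1 push(8), leaving stack <8>
2. e2 pop() → 8, leaving stack <>
adding event 7 (e3 responds at 7) leaves no legal real-time order
include/drop combinations of the 1 pending operation (e4) were all tried; none helps
one such order, e1, e2, e3 (pending dropped), breaks at step 3 where e3 pop() → 8 is illegal
one such order, e1, e3, e2 (pending dropped), breaks at step 3 where e2 pop() → 8 is illegal

7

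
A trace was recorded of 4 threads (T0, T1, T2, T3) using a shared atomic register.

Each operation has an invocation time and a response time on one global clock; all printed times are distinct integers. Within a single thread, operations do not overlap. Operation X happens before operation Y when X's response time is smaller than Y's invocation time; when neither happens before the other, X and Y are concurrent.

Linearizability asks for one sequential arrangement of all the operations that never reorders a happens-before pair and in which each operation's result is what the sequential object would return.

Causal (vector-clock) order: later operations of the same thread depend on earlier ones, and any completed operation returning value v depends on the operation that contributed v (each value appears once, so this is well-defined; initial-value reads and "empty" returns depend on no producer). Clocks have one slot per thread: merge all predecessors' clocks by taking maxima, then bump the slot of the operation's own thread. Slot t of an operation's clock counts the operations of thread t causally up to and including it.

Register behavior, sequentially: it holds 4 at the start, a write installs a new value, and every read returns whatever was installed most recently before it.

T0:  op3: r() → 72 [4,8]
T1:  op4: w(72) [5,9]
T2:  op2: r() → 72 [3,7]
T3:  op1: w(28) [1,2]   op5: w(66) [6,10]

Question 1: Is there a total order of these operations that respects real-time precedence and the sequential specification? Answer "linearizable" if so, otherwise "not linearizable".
witness order: op1, op4, op2, op3, op5
after step 1 (op1 w(28)): value 28
after step 2 (op4 w(72)): value 72
after step 3 (op2 r() → 72): value 72
after step 4 (op3 r() → 72): value 72
after step 5 (op5 w(66)): value 66

linearizable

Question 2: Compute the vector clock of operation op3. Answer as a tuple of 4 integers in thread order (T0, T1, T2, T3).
invoked at 1, op1 has no predecessors; its own T3 bump gives (0, 0, 0, 1)
invoked at 5, op4 has no predecessors; its own T1 bump gives (0, 1, 0, 0)
VC(op5, invoked at 6): max of VC(op1)=(0, 0, 0, 1), then +1 on thread T3 → (0, 0, 0, 2)
VC(op2, invoked at 3): max of VC(op4)=(0, 1, 0, 0), then +1 on thread T2 → (0, 1, 1, 0)
VC(op3, invoked at 4): max of VC(op4)=(0, 1, 0, 0), then +1 on thread T0 → (1, 1, 0, 0)
target: VC(op3) = (1, 1, 0, 0)

(1, 1, 0, 0)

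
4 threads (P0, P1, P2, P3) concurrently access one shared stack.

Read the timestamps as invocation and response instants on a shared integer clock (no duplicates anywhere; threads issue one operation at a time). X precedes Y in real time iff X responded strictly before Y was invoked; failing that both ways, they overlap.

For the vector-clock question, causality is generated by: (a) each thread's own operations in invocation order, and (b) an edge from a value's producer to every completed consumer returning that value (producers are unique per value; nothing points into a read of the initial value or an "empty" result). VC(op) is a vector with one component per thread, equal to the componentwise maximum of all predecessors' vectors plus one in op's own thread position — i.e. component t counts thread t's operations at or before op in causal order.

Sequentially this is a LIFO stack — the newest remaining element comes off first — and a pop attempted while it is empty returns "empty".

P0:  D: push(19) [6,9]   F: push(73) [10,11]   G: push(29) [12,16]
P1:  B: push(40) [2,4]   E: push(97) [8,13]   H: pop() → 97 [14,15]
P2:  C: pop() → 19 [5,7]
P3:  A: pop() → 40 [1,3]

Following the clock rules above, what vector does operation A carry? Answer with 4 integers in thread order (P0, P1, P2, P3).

(0, 1, 0, 1)

root op B, invoked 2: fresh clock plus P1's own tick → (0, 1, 0, 0)
root op D, invoked 6: fresh clock plus P0's own tick → (1, 0, 0, 0)
from VC(B)=(0, 1, 0, 0), A (invoked 1) maxes components and bumps P3 → (0, 1, 0, 1)
from VC(B)=(0, 1, 0, 0), E (invoked 8) maxes components and bumps P1 → (0, 2, 0, 0)
from VC(D)=(1, 0, 0, 0), C (invoked 5) maxes components and bumps P2 → (1, 0, 1, 0)
from VC(D)=(1, 0, 0, 0), F (invoked 10) maxes components and bumps P0 → (2, 0, 0, 0)
from VC(E)=(0, 2, 0, 0), H (invoked 14) maxes components and bumps P1 → (0, 3, 0, 0)
from VC(F)=(2, 0, 0, 0), G (invoked 12) maxes components and bumps P0 → (3, 0, 0, 0)
target: VC(A) = (0, 1, 0, 1)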